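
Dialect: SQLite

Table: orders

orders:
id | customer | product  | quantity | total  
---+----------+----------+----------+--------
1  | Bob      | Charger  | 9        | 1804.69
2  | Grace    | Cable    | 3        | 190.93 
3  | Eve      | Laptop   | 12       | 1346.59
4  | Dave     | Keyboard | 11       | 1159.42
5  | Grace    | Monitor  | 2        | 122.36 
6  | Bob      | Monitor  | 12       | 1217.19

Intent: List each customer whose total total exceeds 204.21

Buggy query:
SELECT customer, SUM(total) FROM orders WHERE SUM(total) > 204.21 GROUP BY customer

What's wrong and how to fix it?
Bug: WHERE runs before GROUP BY, so aggregates aren't available there

Fix: Use HAVING (which filters groups after aggregation) instead of WHERE

Corrected query:
SELECT customer, SUM(total) FROM orders GROUP BY customer HAVING SUM(total) > 204.21

Result:
customer | SUM(total)
---------+-----------
Bob      | 3021.88   
Dave     | 1159.42   
Eve      | 1346.59   
Grace    | 313.29    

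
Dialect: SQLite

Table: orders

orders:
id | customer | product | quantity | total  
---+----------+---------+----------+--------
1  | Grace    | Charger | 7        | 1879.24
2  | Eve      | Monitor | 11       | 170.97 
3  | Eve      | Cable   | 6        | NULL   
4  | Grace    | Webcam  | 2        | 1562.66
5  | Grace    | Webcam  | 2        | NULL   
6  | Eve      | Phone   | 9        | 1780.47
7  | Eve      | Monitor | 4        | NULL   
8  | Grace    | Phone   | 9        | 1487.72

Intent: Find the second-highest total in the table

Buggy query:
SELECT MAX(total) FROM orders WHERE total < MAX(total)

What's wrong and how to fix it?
Bug: The inner MAX is an aggregate inside WHERE, which is not allowed

Fix: Compute the overall MAX in a subquery, then take MAX of rows below it

Corrected query:
SELECT MAX(total) FROM orders WHERE total < (SELECT MAX(total) FROM orders)

Result:
MAX(total)
----------
1780.47   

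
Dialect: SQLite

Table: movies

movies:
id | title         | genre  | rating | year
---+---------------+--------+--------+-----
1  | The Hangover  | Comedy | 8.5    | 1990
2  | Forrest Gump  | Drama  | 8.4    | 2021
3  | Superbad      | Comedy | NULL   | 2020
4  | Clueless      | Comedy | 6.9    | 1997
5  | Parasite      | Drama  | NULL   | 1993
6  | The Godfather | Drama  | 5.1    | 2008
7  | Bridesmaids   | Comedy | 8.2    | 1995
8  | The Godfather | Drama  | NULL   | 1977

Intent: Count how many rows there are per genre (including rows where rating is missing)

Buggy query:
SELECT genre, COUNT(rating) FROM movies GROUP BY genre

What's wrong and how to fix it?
Bug: COUNT(rating) skips NULLs, so groups with missing rating are undercounted

Fix: Replace COUNT(rating) with COUNT(*)

Corrected query:
SELECT genre, COUNT(*) FROM movies GROUP BY genre

Result:
genre  | COUNT(*)
-------+---------
Comedy | 4       
Drama  | 4       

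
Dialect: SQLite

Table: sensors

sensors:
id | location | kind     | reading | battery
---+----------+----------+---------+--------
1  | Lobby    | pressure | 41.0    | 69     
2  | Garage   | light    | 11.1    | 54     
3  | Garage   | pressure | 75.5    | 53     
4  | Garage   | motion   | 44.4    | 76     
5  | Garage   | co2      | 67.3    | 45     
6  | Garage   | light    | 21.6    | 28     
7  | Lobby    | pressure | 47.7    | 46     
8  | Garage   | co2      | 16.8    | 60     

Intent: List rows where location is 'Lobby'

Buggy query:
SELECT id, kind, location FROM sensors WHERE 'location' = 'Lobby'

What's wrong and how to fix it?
Bug: 'location' in single quotes is a string literal, not the column; the comparison is literal-vs-literal and never true

Fix: Remove the quotes around the column name (or use double quotes for an identifier)

Corrected query:
SELECT id, kind, location FROM sensors WHERE location = 'Lobby'

Result:
id | kind     | location
---+----------+---------
1  | pressure | Lobby   
7  | pressure | Lobby   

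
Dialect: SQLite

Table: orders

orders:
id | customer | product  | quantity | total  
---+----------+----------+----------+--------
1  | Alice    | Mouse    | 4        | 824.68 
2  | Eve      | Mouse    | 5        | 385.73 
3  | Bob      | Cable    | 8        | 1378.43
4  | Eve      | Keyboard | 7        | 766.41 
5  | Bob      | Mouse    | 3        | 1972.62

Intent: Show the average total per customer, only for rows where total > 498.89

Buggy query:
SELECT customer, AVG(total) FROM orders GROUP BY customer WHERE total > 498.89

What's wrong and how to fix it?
Bug: WHERE cannot follow GROUP BY

Fix: Move the WHERE clause before GROUP BY

Corrected query:
SELECT customer, AVG(total) FROM orders WHERE total > 498.89 GROUP BY customer

Result:
customer | AVG(total)
---------+-----------
Alice    | 824.68    
Bob      | 1675.525  
Eve      | 766.41    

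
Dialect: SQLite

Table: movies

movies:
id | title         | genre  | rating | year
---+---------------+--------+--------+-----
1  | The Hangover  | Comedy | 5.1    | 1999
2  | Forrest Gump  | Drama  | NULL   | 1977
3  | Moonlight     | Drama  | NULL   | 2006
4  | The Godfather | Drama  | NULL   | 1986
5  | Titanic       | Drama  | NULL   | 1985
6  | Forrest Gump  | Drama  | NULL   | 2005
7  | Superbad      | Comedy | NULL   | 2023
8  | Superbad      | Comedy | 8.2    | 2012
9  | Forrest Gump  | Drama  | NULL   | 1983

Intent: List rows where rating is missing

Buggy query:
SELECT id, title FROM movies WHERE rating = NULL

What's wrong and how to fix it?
Bug: '= NULL' is always unknown in SQL three-valued logic, so no rows match

Fix: Replace '= NULL' with 'IS NULL'

Corrected query:
SELECT id, title FROM movies WHERE rating IS NULL

Result:
id | title        
---+--------------
2  | Forrest Gump 
3  | Moonlight    
4  | The Godfather
5  | Titanic      
6  | Forrest Gump 
7  | Superbad     
9  | Forrest Gump 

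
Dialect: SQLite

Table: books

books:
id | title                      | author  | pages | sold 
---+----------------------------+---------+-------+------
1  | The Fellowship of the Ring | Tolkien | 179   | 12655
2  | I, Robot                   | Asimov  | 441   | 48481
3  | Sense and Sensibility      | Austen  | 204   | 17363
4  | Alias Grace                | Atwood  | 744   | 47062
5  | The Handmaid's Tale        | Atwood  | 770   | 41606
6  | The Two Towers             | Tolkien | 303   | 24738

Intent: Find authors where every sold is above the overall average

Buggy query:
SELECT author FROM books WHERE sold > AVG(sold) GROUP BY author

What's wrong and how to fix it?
Bug: AVG() is an aggregate; it can't sit directly in WHERE

Fix: Use a subquery for AVG and a HAVING MIN(...) filter so the condition holds for every row in the group

Corrected query:
SELECT author FROM books GROUP BY author HAVING MIN(sold) > (SELECT AVG(sold) FROM books)

Result:
author
------
Asimov
Atwood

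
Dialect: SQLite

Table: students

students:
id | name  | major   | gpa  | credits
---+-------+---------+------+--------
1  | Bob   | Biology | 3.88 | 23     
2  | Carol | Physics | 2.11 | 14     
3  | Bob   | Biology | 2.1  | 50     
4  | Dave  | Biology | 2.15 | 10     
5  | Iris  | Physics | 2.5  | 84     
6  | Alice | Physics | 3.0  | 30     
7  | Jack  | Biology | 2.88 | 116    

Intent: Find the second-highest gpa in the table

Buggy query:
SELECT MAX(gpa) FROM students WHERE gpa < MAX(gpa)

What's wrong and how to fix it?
Bug: The inner MAX is an aggregate inside WHERE, which is not allowed

Fix: Put the inner MAX in a scalar subquery

Corrected query:
SELECT MAX(gpa) FROM students WHERE gpa < (SELECT MAX(gpa) FROM students)

Result:
MAX(gpa)
--------
3       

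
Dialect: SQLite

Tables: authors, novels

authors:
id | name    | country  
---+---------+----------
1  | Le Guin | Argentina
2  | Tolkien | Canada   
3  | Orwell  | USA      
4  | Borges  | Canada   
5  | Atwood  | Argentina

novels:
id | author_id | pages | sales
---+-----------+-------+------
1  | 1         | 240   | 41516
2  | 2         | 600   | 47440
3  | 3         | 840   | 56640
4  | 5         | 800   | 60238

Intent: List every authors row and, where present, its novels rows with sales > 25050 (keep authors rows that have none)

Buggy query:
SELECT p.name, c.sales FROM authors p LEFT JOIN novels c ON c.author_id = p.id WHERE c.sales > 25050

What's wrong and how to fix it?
Bug: A WHERE condition on the right-hand table after LEFT JOIN drops unmatched parents

Fix: Put 'c.sales > 25050' in the JOIN's ON clause instead of WHERE

Corrected query:
SELECT p.name, c.sales FROM authors p LEFT JOIN novels c ON c.author_id = p.id AND c.sales > 25050

Result:
name    | sales
--------+------
Le Guin | 41516
Tolkien | 47440
Orwell  | 56640
Borges  | NULL 
Atwood  | 60238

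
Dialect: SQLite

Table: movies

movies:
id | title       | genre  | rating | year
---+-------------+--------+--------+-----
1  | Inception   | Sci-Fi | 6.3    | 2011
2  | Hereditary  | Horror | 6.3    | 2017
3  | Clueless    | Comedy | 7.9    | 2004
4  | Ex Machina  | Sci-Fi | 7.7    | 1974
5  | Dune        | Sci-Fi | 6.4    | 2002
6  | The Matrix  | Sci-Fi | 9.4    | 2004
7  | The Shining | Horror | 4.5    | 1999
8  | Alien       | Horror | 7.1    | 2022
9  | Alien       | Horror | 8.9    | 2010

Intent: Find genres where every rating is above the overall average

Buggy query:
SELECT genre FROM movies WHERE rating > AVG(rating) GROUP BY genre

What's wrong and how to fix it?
Bug: AVG() is an aggregate; it can't sit directly in WHERE

Fix: Compute the overall average in a scalar subquery and compare each group's MIN against it in HAVING

Corrected query:
SELECT genre FROM movies GROUP BY genre HAVING MIN(rating) > (SELECT AVG(rating) FROM movies)

Result:
genre 
------
Comedy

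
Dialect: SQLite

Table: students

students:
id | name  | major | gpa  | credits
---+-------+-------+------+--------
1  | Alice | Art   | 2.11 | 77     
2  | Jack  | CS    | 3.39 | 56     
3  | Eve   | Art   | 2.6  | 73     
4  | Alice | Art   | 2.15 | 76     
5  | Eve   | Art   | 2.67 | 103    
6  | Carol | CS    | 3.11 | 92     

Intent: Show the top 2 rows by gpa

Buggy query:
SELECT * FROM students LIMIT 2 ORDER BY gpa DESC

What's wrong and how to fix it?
Bug: LIMIT must come after ORDER BY

Fix: Sort with ORDER BY, then apply LIMIT

Corrected query:
SELECT * FROM students ORDER BY gpa DESC LIMIT 2

Result:
id | name  | major | gpa  | credits
---+-------+-------+------+--------
2  | Jack  | CS    | 3.39 | 56     
6  | Carol | CS    | 3.11 | 92     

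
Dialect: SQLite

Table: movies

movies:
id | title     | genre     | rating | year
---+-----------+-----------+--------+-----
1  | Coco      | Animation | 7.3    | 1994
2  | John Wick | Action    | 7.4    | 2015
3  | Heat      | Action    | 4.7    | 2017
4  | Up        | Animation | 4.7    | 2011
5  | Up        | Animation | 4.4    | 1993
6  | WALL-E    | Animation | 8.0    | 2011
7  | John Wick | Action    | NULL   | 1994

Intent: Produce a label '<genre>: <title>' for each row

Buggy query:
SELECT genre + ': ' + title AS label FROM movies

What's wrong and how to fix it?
Bug: '+' is numeric addition; on text columns SQLite converts them to 0 instead of concatenating

Fix: Replace + with || to concatenate text

Corrected query:
SELECT genre || ': ' || title AS label FROM movies

Result:
label            
-----------------
Animation: Coco  
Action: John Wick
Action: Heat     
Animation: Up    
Animation: Up    
Animation: WALL-E
Action: John Wick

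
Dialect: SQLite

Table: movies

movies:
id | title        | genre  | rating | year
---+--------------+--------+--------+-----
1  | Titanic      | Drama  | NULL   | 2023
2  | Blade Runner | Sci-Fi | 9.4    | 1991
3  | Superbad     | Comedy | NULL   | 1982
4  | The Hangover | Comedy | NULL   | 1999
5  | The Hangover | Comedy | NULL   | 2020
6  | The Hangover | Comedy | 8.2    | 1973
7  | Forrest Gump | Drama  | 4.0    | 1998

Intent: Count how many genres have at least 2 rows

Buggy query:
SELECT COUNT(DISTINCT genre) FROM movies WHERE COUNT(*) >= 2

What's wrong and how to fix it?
Bug: WHERE filters individual rows, not groups, so a group-level COUNT is invalid there

Fix: Group first with HAVING COUNT(*) >= 2, then COUNT the resulting groups

Corrected query:
SELECT COUNT(*) FROM (SELECT genre FROM movies GROUP BY genre HAVING COUNT(*) >= 2)

Result:
COUNT(*)
--------
2       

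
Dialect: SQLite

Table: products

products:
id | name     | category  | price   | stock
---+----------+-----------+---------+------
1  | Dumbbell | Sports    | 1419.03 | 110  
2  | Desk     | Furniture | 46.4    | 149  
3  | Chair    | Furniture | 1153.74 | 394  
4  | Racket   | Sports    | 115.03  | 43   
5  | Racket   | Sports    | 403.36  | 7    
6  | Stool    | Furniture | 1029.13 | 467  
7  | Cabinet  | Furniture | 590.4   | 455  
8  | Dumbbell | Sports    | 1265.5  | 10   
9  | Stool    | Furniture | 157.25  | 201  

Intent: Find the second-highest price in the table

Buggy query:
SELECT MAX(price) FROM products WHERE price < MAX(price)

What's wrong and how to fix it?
Bug: MAX(price) on the right of the comparison is an aggregate-in-WHERE error

Fix: Compute the overall MAX in a subquery, then take MAX of rows below it

Corrected query:
SELECT MAX(price) FROM products WHERE price < (SELECT MAX(price) FROM products)

Result:
MAX(price)
----------
1265.5    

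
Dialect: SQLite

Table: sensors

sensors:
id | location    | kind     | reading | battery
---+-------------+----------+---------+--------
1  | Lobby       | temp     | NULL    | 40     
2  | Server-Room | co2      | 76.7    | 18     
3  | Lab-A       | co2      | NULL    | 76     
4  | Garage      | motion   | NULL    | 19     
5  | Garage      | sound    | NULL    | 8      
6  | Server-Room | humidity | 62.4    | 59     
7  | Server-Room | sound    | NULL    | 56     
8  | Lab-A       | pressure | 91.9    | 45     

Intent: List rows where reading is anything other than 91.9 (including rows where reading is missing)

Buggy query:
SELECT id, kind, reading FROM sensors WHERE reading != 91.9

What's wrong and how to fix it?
Bug: Inequality against NULL is unknown, not true; rows with NULL are dropped

Fix: Handle NULL separately with IS NULL alongside the inequality

Corrected query:
SELECT id, kind, reading FROM sensors WHERE reading != 91.9 OR reading IS NULL

Result:
id | kind     | reading
---+----------+--------
1  | temp     | NULL   
2  | co2      | 76.7   
3  | co2      | NULL   
4  | motion   | NULL   
5  | sound    | NULL   
6  | humidity | 62.4   
7  | sound    | NULL   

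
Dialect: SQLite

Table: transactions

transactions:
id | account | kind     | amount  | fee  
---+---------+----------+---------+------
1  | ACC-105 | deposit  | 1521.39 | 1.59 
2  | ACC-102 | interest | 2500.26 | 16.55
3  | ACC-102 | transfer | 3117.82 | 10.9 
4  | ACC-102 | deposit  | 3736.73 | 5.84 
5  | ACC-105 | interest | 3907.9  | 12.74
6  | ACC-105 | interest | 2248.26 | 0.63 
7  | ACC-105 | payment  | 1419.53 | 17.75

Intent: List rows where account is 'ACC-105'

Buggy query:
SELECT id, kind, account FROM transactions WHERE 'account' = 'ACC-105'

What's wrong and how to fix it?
Bug: 'account' in single quotes is a string literal, not the column; the comparison is literal-vs-literal and never true

Fix: Reference the column as account without single quotes

Corrected query:
SELECT id, kind, account FROM transactions WHERE account = 'ACC-105'

Result:
id | kind     | account
---+----------+--------
1  | deposit  | ACC-105
5  | interest | ACC-105
6  | interest | ACC-105
7  | payment  | ACC-105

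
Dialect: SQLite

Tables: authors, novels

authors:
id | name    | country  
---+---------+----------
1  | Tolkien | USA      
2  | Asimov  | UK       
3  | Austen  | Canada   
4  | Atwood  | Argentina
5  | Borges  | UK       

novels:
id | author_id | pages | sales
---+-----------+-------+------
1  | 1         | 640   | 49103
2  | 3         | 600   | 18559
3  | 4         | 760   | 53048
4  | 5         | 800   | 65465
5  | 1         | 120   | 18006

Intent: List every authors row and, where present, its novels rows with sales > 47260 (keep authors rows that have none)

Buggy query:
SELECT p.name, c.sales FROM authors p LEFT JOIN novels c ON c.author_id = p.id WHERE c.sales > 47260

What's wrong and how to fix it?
Bug: A WHERE condition on the right-hand table after LEFT JOIN drops unmatched parents

Fix: Move the right-table condition into the ON clause so unmatched parents are kept

Corrected query:
SELECT p.name, c.sales FROM authors p LEFT JOIN novels c ON c.author_id = p.id AND c.sales > 47260

Result:
name    | sales
--------+------
Tolkien | 49103
Asimov  | NULL 
Austen  | NULL 
Atwood  | 53048
Borges  | 65465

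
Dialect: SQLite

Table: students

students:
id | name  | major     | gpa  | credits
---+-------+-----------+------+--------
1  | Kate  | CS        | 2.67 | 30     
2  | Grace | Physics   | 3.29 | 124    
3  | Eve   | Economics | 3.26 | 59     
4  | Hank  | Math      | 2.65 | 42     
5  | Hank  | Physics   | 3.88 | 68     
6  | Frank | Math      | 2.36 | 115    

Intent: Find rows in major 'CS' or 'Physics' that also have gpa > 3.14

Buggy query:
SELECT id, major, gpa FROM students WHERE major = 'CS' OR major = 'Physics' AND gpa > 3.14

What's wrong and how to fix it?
Bug: Without parentheses, AND is evaluated before OR, so the gpa filter only applies to the 'Physics' branch

Fix: Add parentheses around the OR so the AND applies to both alternatives

Corrected query:
SELECT id, major, gpa FROM students WHERE (major = 'CS' OR major = 'Physics') AND gpa > 3.14

Result:
id | major   | gpa 
---+---------+-----
2  | Physics | 3.29
5  | Physics | 3.88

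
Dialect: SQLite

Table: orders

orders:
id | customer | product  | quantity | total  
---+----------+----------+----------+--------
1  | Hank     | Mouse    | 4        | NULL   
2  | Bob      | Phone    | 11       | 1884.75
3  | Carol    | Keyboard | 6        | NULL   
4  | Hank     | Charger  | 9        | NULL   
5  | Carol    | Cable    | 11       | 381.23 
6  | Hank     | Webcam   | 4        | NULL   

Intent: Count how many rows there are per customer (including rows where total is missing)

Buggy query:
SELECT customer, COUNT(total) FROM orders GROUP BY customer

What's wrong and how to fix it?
Bug: COUNT(column) counts non-NULL values only; rows with NULL total aren't counted

Fix: Replace COUNT(total) with COUNT(*)

Corrected query:
SELECT customer, COUNT(*) FROM orders GROUP BY customer

Result:
customer | COUNT(*)
---------+---------
Bob      | 1       
Carol    | 2       
Hank     | 3       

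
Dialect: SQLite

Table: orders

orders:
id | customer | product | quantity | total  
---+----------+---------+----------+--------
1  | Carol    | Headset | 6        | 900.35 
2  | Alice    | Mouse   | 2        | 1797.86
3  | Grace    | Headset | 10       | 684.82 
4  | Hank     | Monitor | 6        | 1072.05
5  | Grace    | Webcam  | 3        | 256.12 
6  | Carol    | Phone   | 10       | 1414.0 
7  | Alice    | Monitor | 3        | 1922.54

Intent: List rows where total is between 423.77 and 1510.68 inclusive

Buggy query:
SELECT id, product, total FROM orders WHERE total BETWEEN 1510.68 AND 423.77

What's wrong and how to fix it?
Bug: The bounds are reversed; BETWEEN a AND b requires a <= b to match anything

Fix: Write BETWEEN 423.77 AND 1510.68

Corrected query:
SELECT id, product, total FROM orders WHERE total BETWEEN 423.77 AND 1510.68

Result:
id | product | total  
---+---------+--------
1  | Headset | 900.35 
3  | Headset | 684.82 
4  | Monitor | 1072.05
6  | Phone   | 1414   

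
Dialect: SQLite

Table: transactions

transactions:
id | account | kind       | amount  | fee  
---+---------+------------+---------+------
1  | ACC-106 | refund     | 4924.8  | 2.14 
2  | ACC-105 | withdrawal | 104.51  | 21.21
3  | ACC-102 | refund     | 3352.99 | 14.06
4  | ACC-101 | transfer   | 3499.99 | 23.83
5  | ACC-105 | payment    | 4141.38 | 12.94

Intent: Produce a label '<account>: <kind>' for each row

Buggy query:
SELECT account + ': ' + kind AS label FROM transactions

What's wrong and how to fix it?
Bug: SQLite uses || for string concatenation; + coerces text to numbers (yielding 0)

Fix: Use the || operator for string concatenation

Corrected query:
SELECT account || ': ' || kind AS label FROM transactions

Result:
label              
-------------------
ACC-106: refund    
ACC-105: withdrawal
ACC-102: refund    
ACC-101: transfer  
ACC-105: payment   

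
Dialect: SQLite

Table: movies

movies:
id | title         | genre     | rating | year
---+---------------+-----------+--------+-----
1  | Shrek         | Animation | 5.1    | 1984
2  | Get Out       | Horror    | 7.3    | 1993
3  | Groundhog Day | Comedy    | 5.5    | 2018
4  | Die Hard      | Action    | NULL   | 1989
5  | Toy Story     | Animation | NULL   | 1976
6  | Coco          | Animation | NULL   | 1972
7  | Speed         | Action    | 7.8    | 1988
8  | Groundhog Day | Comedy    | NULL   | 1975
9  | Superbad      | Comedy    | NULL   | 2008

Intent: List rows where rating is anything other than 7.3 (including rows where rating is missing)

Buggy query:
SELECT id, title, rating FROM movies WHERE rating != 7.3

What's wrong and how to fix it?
Bug: Inequality against NULL is unknown, not true; rows with NULL are dropped

Fix: Handle NULL separately with IS NULL alongside the inequality

Corrected query:
SELECT id, title, rating FROM movies WHERE rating != 7.3 OR rating IS NULL

Result:
id | title         | rating
---+---------------+-------
1  | Shrek         | 5.1   
3  | Groundhog Day | 5.5   
4  | Die Hard      | NULL  
5  | Toy Story     | NULL  
6  | Coco          | NULL  
7  | Speed         | 7.8   
8  | Groundhog Day | NULL  
9  | Superbad      | NULL  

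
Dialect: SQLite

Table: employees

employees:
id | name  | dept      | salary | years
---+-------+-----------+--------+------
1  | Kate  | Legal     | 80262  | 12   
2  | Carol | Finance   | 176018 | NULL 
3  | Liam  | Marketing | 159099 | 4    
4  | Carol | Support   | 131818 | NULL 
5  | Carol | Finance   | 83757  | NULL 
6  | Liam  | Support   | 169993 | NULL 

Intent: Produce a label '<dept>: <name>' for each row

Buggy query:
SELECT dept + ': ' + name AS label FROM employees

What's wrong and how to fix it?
Bug: SQLite uses || for string concatenation; + coerces text to numbers (yielding 0)

Fix: Replace + with || to concatenate text

Corrected query:
SELECT dept || ': ' || name AS label FROM employees

Result:
label          
---------------
Legal: Kate    
Finance: Carol 
Marketing: Liam
Support: Carol 
Finance: Carol 
Support: Liam  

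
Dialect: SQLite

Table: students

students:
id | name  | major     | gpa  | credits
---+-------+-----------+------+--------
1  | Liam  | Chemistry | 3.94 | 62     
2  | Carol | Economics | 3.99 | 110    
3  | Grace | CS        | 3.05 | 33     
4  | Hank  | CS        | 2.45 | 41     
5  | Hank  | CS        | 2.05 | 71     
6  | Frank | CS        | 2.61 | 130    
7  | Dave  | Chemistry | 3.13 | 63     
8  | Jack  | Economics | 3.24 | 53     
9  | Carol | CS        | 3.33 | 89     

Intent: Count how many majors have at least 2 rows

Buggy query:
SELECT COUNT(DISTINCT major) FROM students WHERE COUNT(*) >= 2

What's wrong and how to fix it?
Bug: WHERE filters individual rows, not groups, so a group-level COUNT is invalid there

Fix: Use a subquery that GROUPs and filters with HAVING, then count its rows

Corrected query:
SELECT COUNT(*) FROM (SELECT major FROM students GROUP BY major HAVING COUNT(*) >= 2)

Result:
COUNT(*)
--------
3       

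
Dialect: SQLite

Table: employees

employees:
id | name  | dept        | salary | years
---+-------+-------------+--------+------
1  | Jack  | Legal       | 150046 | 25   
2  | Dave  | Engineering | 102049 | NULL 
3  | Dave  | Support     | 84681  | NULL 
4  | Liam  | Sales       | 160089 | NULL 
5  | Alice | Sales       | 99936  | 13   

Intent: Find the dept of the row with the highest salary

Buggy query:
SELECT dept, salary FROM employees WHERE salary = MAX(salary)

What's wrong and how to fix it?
Bug: MAX(salary) is an aggregate and cannot be used directly in WHERE

Fix: Use a subquery: WHERE salary = (SELECT MAX(salary) FROM employees)

Corrected query:
SELECT dept, salary FROM employees WHERE salary = (SELECT MAX(salary) FROM employees)

Result:
dept  | salary
------+-------
Sales | 160089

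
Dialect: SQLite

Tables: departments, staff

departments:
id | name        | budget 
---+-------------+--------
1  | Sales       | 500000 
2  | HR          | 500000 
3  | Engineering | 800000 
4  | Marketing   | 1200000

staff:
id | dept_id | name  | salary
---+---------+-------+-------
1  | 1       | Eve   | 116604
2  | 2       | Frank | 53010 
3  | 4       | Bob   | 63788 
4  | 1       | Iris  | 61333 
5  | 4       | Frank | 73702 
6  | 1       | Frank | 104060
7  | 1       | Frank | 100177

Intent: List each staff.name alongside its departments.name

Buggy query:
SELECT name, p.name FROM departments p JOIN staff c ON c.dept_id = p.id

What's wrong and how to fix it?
Bug: Both tables have a 'name' column; the unqualified reference is ambiguous

Fix: Qualify the column with its table alias (c.name)

Corrected query:
SELECT c.name, p.name FROM departments p JOIN staff c ON c.dept_id = p.id

Result:
name  | name     
------+----------
Eve   | Sales    
Frank | HR       
Bob   | Marketing
Iris  | Sales    
Frank | Marketing
Frank | Sales    
Frank | Sales    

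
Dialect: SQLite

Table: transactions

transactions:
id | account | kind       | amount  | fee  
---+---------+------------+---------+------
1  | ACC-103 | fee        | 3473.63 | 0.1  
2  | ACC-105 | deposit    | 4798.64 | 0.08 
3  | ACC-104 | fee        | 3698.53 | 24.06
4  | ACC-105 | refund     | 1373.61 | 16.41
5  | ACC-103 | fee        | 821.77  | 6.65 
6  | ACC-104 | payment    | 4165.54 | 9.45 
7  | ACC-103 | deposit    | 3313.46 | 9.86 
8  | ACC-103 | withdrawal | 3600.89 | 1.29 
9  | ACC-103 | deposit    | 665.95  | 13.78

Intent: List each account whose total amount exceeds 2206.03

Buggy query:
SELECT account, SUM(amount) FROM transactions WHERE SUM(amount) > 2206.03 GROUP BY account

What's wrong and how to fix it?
Bug: SUM(amount) is an aggregate, but WHERE filters rows before aggregation

Fix: Move the aggregate condition to a HAVING clause

Corrected query:
SELECT account, SUM(amount) FROM transactions GROUP BY account HAVING SUM(amount) > 2206.03

Result:
account | SUM(amount)
--------+------------
ACC-103 | 11875.7    
ACC-104 | 7864.07    
ACC-105 | 6172.25    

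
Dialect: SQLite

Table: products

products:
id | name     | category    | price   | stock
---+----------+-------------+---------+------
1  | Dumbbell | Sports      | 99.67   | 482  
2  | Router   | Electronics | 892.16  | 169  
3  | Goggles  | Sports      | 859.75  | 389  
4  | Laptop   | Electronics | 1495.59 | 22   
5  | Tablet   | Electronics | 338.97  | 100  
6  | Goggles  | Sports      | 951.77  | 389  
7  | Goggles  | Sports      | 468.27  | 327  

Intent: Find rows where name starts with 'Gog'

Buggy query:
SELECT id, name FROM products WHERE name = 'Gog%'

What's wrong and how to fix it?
Bug: Wildcards only work with LIKE; '=' treats '%' as a literal character

Fix: Use LIKE for wildcard pattern matching

Corrected query:
SELECT id, name FROM products WHERE name LIKE 'Gog%'

Result:
id | name   
---+--------
3  | Goggles
6  | Goggles
7  | Goggles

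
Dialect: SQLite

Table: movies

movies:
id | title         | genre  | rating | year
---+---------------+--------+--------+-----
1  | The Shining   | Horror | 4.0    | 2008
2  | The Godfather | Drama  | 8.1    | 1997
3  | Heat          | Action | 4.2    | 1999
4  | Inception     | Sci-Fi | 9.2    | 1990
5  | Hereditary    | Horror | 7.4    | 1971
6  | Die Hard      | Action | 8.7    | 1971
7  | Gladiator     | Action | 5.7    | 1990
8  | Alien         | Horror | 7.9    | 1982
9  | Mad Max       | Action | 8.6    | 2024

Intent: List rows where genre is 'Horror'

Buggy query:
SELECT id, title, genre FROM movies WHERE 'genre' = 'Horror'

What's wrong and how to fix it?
Bug: 'genre' in single quotes is a string literal, not the column; the comparison is literal-vs-literal and never true

Fix: Remove the quotes around the column name (or use double quotes for an identifier)

Corrected query:
SELECT id, title, genre FROM movies WHERE genre = 'Horror'

Result:
id | title       | genre 
---+-------------+-------
1  | The Shining | Horror
5  | Hereditary  | Horror
8  | Alien       | Horror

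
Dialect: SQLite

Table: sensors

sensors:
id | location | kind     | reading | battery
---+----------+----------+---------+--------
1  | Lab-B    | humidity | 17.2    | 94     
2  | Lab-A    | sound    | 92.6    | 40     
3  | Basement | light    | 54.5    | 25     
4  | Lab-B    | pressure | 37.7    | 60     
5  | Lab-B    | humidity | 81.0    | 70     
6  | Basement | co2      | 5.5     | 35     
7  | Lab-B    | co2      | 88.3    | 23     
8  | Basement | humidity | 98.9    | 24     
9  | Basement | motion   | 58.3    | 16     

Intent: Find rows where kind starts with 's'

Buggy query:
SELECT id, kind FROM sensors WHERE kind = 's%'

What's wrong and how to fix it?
Bug: Wildcards only work with LIKE; '=' treats '%' as a literal character

Fix: Replace '=' with LIKE so 's%' is treated as a pattern

Corrected query:
SELECT id, kind FROM sensors WHERE kind LIKE 's%'

Result:
id | kind 
---+------
2  | sound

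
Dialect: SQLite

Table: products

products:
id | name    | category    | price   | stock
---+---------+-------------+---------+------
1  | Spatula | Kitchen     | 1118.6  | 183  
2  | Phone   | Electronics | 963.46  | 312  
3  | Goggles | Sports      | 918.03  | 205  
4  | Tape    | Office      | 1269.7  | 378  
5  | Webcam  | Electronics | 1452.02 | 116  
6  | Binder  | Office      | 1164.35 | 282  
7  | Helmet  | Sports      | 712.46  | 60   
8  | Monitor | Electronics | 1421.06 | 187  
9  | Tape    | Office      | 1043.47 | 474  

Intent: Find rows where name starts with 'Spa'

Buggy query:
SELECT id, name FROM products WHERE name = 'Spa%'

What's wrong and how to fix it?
Bug: '=' compares the literal string including the % character; pattern matching needs LIKE

Fix: Replace '=' with LIKE so 'Spa%' is treated as a pattern

Corrected query:
SELECT id, name FROM products WHERE name LIKE 'Spa%'

Result:
id | name   
---+--------
1  | Spatula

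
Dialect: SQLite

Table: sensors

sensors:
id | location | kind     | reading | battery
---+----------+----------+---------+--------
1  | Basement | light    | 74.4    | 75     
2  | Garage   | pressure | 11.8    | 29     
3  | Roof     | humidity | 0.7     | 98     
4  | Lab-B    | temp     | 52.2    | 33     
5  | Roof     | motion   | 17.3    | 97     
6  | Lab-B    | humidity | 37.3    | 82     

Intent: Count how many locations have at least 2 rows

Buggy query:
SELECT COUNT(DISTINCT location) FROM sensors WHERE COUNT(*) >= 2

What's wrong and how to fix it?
Bug: WHERE filters individual rows, not groups, so a group-level COUNT is invalid there

Fix: Use a subquery that GROUPs and filters with HAVING, then count its rows

Corrected query:
SELECT COUNT(*) FROM (SELECT location FROM sensors GROUP BY location HAVING COUNT(*) >= 2)

Result:
COUNT(*)
--------
2       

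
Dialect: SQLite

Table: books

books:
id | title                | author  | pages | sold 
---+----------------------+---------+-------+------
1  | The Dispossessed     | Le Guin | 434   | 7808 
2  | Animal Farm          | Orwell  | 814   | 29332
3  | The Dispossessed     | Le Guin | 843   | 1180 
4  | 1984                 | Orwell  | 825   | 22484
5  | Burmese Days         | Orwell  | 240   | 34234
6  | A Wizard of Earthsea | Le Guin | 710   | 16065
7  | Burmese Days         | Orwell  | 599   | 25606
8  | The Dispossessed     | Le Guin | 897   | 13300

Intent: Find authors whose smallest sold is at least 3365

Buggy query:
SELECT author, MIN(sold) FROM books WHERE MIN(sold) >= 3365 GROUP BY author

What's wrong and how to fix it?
Bug: MIN() in WHERE is a misuse of aggregate

Fix: Use HAVING for the per-group MIN condition

Corrected query:
SELECT author, MIN(sold) FROM books GROUP BY author HAVING MIN(sold) >= 3365

Result:
author | MIN(sold)
-------+----------
Orwell | 22484    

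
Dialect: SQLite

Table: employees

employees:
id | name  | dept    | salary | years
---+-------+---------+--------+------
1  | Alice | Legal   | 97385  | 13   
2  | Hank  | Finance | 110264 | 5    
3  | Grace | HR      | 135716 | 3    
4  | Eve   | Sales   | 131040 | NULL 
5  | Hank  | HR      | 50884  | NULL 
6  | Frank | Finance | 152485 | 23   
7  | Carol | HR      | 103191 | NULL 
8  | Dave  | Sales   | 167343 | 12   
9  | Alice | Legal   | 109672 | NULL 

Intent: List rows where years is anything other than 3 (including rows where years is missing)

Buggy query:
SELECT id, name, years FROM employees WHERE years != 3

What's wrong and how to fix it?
Bug: Inequality against NULL is unknown, not true; rows with NULL are dropped

Fix: Add an explicit OR years IS NULL to include the missing-value rows

Corrected query:
SELECT id, name, years FROM employees WHERE years != 3 OR years IS NULL

Result:
id | name  | years
---+-------+------
1  | Alice | 13   
2  | Hank  | 5    
4  | Eve   | NULL 
5  | Hank  | NULL 
6  | Frank | 23   
7  | Carol | NULL 
8  | Dave  | 12   
9  | Alice | NULL 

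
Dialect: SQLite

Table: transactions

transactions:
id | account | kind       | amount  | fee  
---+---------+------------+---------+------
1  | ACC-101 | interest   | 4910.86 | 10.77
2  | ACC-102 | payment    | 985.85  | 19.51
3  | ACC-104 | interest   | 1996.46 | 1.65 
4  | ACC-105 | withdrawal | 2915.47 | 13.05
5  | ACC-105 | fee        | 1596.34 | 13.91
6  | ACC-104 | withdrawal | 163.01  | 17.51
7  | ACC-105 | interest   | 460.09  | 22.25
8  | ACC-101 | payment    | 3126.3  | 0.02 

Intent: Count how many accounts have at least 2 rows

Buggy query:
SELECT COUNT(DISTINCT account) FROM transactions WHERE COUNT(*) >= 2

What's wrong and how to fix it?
Bug: WHERE filters individual rows, not groups, so a group-level COUNT is invalid there

Fix: Use a subquery that GROUPs and filters with HAVING, then count its rows

Corrected query:
SELECT COUNT(*) FROM (SELECT account FROM transactions GROUP BY account HAVING COUNT(*) >= 2)

Result:
COUNT(*)
--------
3       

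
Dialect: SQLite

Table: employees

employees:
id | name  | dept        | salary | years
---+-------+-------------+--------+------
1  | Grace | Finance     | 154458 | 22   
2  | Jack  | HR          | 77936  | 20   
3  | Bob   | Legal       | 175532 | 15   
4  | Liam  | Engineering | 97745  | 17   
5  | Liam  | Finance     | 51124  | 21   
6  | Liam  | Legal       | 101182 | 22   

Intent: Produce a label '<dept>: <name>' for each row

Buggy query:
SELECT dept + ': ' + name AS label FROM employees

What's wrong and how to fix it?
Bug: SQLite uses || for string concatenation; + coerces text to numbers (yielding 0)

Fix: Use the || operator for string concatenation

Corrected query:
SELECT dept || ': ' || name AS label FROM employees

Result:
label            
-----------------
Finance: Grace   
HR: Jack         
Legal: Bob       
Engineering: Liam
Finance: Liam    
Legal: Liam      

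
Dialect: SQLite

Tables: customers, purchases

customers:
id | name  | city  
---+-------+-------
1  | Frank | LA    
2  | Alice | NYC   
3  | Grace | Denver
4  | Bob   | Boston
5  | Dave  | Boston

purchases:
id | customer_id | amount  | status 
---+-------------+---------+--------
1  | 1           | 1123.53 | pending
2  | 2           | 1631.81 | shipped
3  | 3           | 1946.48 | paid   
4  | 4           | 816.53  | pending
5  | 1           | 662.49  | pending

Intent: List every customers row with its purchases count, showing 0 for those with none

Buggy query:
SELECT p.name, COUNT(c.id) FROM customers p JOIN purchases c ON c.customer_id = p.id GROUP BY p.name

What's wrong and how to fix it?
Bug: INNER JOIN drops customers rows that have no matching purchases rows

Fix: Switch to LEFT JOIN to retain unmatched parent rows

Corrected query:
SELECT p.name, COUNT(c.id) FROM customers p LEFT JOIN purchases c ON c.customer_id = p.id GROUP BY p.name

Result:
name  | COUNT(c.id)
------+------------
Alice | 1          
Bob   | 1          
Dave  | 0          
Frank | 2          
Grace | 1          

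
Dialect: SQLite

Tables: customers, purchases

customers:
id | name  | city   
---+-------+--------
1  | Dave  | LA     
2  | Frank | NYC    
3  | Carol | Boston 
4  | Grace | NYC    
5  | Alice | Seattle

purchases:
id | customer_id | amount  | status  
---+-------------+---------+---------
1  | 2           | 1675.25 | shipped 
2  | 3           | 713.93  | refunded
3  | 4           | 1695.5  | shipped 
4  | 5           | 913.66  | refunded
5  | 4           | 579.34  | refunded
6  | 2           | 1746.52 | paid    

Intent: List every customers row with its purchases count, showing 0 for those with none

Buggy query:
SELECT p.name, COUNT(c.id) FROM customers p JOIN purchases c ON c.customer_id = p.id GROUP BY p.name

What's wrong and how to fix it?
Bug: INNER JOIN drops customers rows that have no matching purchases rows

Fix: Use LEFT JOIN so parents without children still appear (COUNT(c.id) gives 0)

Corrected query:
SELECT p.name, COUNT(c.id) FROM customers p LEFT JOIN purchases c ON c.customer_id = p.id GROUP BY p.name

Result:
name  | COUNT(c.id)
------+------------
Alice | 1          
Carol | 1          
Dave  | 0          
Frank | 2          
Grace | 2          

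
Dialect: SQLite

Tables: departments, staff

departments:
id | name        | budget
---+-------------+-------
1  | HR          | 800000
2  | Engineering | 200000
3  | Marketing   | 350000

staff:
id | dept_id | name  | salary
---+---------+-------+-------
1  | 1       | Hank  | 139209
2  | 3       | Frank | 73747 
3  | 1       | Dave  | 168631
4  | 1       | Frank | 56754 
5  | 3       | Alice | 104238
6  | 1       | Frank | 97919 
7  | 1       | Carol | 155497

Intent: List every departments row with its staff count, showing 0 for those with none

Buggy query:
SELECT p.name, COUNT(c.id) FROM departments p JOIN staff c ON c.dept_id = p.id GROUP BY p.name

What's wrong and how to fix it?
Bug: An inner join excludes parents with zero children

Fix: Switch to LEFT JOIN to retain unmatched parent rows

Corrected query:
SELECT p.name, COUNT(c.id) FROM departments p LEFT JOIN staff c ON c.dept_id = p.id GROUP BY p.name

Result:
name        | COUNT(c.id)
------------+------------
Engineering | 0          
HR          | 5          
Marketing   | 2          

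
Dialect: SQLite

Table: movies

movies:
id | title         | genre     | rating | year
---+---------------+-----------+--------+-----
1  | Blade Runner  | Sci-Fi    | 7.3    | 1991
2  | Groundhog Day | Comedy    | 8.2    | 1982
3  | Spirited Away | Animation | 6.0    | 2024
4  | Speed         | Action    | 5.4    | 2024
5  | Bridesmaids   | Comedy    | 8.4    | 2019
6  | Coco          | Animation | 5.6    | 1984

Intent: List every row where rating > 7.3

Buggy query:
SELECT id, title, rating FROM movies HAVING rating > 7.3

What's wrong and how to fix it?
Bug: HAVING filters the output of aggregation, but this query has no GROUP BY and no aggregate functions, so SQLite rejects it (HAVING clause on a non-aggregate query); the condition here is per row

Fix: Use WHERE for row-level filtering

Corrected query:
SELECT id, title, rating FROM movies WHERE rating > 7.3

Result:
id | title         | rating
---+---------------+-------
2  | Groundhog Day | 8.2   
5  | Bridesmaids   | 8.4   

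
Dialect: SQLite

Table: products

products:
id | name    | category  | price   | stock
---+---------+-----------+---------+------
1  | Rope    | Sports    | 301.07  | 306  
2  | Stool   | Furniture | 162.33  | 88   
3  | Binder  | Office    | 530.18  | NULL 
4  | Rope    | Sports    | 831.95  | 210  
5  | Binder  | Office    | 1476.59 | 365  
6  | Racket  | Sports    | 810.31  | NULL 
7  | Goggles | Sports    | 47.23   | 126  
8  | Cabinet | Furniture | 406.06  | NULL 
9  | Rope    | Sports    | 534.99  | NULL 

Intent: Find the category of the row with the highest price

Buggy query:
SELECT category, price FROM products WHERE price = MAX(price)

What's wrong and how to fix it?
Bug: MAX(price) is an aggregate and cannot be used directly in WHERE

Fix: Use a subquery: WHERE price = (SELECT MAX(price) FROM products)

Corrected query:
SELECT category, price FROM products WHERE price = (SELECT MAX(price) FROM products)

Result:
category | price  
---------+--------
Office   | 1476.59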